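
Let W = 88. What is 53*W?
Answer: 4664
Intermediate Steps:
53*W = 53*88 = 4664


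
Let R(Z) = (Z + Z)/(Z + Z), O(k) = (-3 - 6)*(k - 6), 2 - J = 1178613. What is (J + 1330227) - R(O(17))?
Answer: 151615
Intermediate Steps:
J = -1178611 (J = 2 - 1*1178613 = 2 - 1178613 = -1178611)
O(k) = 54 - 9*k (O(k) = -9*(-6 + k) = 54 - 9*k)
R(Z) = 1 (R(Z) = (2*Z)/((2*Z)) = (2*Z)*(1/(2*Z)) = 1)
(J + 1330227) - R(O(17)) = (-1178611 + 1330227) - 1*1 = 151616 - 1 = 151615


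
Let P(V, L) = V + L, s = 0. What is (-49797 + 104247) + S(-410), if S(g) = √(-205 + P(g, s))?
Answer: 54450 + I*√615 ≈ 54450.0 + 24.799*I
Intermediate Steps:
P(V, L) = L + V
S(g) = √(-205 + g) (S(g) = √(-205 + (0 + g)) = √(-205 + g))
(-49797 + 104247) + S(-410) = (-49797 + 104247) + √(-205 - 410) = 54450 + √(-615) = 54450 + I*√615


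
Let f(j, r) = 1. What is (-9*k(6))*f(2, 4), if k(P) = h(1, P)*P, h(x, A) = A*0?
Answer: 0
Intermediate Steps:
h(x, A) = 0
k(P) = 0 (k(P) = 0*P = 0)
(-9*k(6))*f(2, 4) = -9*0*1 = 0*1 = 0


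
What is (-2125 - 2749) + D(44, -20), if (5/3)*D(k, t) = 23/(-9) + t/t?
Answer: -73124/15 ≈ -4874.9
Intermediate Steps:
D(k, t) = -14/15 (D(k, t) = 3*(23/(-9) + t/t)/5 = 3*(23*(-⅑) + 1)/5 = 3*(-23/9 + 1)/5 = (⅗)*(-14/9) = -14/15)
(-2125 - 2749) + D(44, -20) = (-2125 - 2749) - 14/15 = -4874 - 14/15 = -73124/15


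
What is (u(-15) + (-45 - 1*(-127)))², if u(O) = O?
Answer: 4489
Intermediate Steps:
(u(-15) + (-45 - 1*(-127)))² = (-15 + (-45 - 1*(-127)))² = (-15 + (-45 + 127))² = (-15 + 82)² = 67² = 4489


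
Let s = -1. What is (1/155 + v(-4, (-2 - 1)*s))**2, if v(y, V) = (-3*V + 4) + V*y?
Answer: 6937956/24025 ≈ 288.78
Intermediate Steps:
v(y, V) = 4 - 3*V + V*y (v(y, V) = (4 - 3*V) + V*y = 4 - 3*V + V*y)
(1/155 + v(-4, (-2 - 1)*s))**2 = (1/155 + (4 - 3*(-2 - 1)*(-1) + ((-2 - 1)*(-1))*(-4)))**2 = (1/155 + (4 - (-9)*(-1) - 3*(-1)*(-4)))**2 = (1/155 + (4 - 3*3 + 3*(-4)))**2 = (1/155 + (4 - 9 - 12))**2 = (1/155 - 17)**2 = (-2634/155)**2 = 6937956/24025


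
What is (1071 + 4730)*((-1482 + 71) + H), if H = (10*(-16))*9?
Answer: -16538651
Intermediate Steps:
H = -1440 (H = -160*9 = -1440)
(1071 + 4730)*((-1482 + 71) + H) = (1071 + 4730)*((-1482 + 71) - 1440) = 5801*(-1411 - 1440) = 5801*(-2851) = -16538651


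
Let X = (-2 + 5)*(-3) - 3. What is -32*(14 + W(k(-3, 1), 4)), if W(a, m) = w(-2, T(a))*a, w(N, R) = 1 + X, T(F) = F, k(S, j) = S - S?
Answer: -448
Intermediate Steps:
k(S, j) = 0
X = -12 (X = 3*(-3) - 3 = -9 - 3 = -12)
w(N, R) = -11 (w(N, R) = 1 - 12 = -11)
W(a, m) = -11*a
-32*(14 + W(k(-3, 1), 4)) = -32*(14 - 11*0) = -32*(14 + 0) = -32*14 = -448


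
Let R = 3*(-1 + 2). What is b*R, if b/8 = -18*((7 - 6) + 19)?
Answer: -8640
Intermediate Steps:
R = 3 (R = 3*1 = 3)
b = -2880 (b = 8*(-18*((7 - 6) + 19)) = 8*(-18*(1 + 19)) = 8*(-18*20) = 8*(-360) = -2880)
b*R = -2880*3 = -8640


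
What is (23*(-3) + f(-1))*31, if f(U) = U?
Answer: -2170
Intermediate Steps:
(23*(-3) + f(-1))*31 = (23*(-3) - 1)*31 = (-69 - 1)*31 = -70*31 = -2170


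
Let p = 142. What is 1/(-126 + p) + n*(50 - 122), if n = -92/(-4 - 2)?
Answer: -17663/16 ≈ -1103.9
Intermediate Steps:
n = 46/3 (n = -92/(-6) = -92*(-1/6) = 46/3 ≈ 15.333)
1/(-126 + p) + n*(50 - 122) = 1/(-126 + 142) + 46*(50 - 122)/3 = 1/16 + (46/3)*(-72) = 1/16 - 1104 = -17663/16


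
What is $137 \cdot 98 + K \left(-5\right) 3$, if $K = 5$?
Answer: $13351$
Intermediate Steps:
$137 \cdot 98 + K \left(-5\right) 3 = 137 \cdot 98 + 5 \left(-5\right) 3 = 13426 - 75 = 13351$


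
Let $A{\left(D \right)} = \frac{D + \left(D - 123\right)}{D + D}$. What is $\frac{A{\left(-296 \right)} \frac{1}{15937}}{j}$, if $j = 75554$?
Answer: $\frac{715}{712829626016} \approx 1.003 \cdot 10^{-9}$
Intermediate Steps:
$A{\left(D \right)} = \frac{-123 + 2 D}{2 D}$ ($A{\left(D \right)} = \frac{D + \left(D - 123\right)}{2 D} = \left(D + \left(-123 + D\right)\right) \frac{1}{2 D} = \left(-123 + 2 D\right) \frac{1}{2 D} = \frac{-123 + 2 D}{2 D}$)
$\frac{A{\left(-296 \right)} \frac{1}{15937}}{j} = \frac{\frac{- \frac{123}{2} - 296}{-296} \cdot \frac{1}{15937}}{75554} = \left(- \frac{1}{296}\right) \left(- \frac{715}{2}\right) \frac{1}{15937} \cdot \frac{1}{75554} = \frac{715}{592} \cdot \frac{1}{15937} \cdot \frac{1}{75554} = \frac{715}{9434704} \cdot \frac{1}{75554} = \frac{715}{712829626016}$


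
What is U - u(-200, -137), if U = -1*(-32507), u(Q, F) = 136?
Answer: 32371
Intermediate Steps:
U = 32507
U - u(-200, -137) = 32507 - 1*136 = 32507 - 136 = 32371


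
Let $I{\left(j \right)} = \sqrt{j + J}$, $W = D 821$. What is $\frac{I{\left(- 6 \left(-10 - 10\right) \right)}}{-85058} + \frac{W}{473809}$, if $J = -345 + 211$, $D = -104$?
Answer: $- \frac{85384}{473809} - \frac{i \sqrt{14}}{85058} \approx -0.18021 - 4.399 \cdot 10^{-5} i$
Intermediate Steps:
$W = -85384$ ($W = \left(-104\right) 821 = -85384$)
$J = -134$
$I{\left(j \right)} = \sqrt{-134 + j}$ ($I{\left(j \right)} = \sqrt{j - 134} = \sqrt{-134 + j}$)
$\frac{I{\left(- 6 \left(-10 - 10\right) \right)}}{-85058} + \frac{W}{473809} = \frac{\sqrt{-134 - 6 \left(-10 - 10\right)}}{-85058} - \frac{85384}{473809} = \sqrt{-134 - -120} \left(- \frac{1}{85058}\right) - \frac{85384}{473809} = \sqrt{-134 + 120} \left(- \frac{1}{85058}\right) - \frac{85384}{473809} = \sqrt{-14} \left(- \frac{1}{85058}\right) - \frac{85384}{473809} = i \sqrt{14} \left(- \frac{1}{85058}\right) - \frac{85384}{473809} = - \frac{i \sqrt{14}}{85058} - \frac{85384}{473809} = - \frac{85384}{473809} - \frac{i \sqrt{14}}{85058}$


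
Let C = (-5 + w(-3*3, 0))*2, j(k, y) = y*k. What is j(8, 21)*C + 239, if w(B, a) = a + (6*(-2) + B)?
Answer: -8497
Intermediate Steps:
j(k, y) = k*y
w(B, a) = -12 + B + a (w(B, a) = a + (-12 + B) = -12 + B + a)
C = -52 (C = (-5 + (-12 - 3*3 + 0))*2 = (-5 + (-12 - 9 + 0))*2 = (-5 - 21)*2 = -26*2 = -52)
j(8, 21)*C + 239 = (8*21)*(-52) + 239 = 168*(-52) + 239 = -8736 + 239 = -8497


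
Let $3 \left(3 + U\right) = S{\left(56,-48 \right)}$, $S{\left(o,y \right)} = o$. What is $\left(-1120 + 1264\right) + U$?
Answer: $\frac{479}{3} \approx 159.67$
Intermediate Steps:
$U = \frac{47}{3}$ ($U = -3 + \frac{1}{3} \cdot 56 = -3 + \frac{56}{3} = \frac{47}{3} \approx 15.667$)
$\left(-1120 + 1264\right) + U = \left(-1120 + 1264\right) + \frac{47}{3} = 144 + \frac{47}{3} = \frac{479}{3}$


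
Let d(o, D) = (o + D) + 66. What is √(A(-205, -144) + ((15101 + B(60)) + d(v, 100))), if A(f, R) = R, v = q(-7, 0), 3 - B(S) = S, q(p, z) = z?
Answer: 9*√186 ≈ 122.74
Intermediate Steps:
B(S) = 3 - S
v = 0
d(o, D) = 66 + D + o (d(o, D) = (D + o) + 66 = 66 + D + o)
√(A(-205, -144) + ((15101 + B(60)) + d(v, 100))) = √(-144 + ((15101 + (3 - 1*60)) + (66 + 100 + 0))) = √(-144 + ((15101 + (3 - 60)) + 166)) = √(-144 + ((15101 - 57) + 166)) = √(-144 + (15044 + 166)) = √(-144 + 15210) = √15066 = 9*√186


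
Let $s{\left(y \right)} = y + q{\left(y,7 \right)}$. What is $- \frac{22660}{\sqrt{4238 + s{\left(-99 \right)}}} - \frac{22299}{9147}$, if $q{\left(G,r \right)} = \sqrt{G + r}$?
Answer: $- \frac{7433}{3049} - \frac{22660}{\sqrt{4139 + 2 i \sqrt{23}}} \approx -354.66 + 0.40811 i$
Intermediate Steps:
$s{\left(y \right)} = y + \sqrt{7 + y}$ ($s{\left(y \right)} = y + \sqrt{y + 7} = y + \sqrt{7 + y}$)
$- \frac{22660}{\sqrt{4238 + s{\left(-99 \right)}}} - \frac{22299}{9147} = - \frac{22660}{\sqrt{4238 - \left(99 - \sqrt{7 - 99}\right)}} - \frac{22299}{9147} = - \frac{22660}{\sqrt{4238 - \left(99 - \sqrt{-92}\right)}} - \frac{7433}{3049} = - \frac{22660}{\sqrt{4238 - \left(99 - 2 i \sqrt{23}\right)}} - \frac{7433}{3049} = - \frac{22660}{\sqrt{4139 + 2 i \sqrt{23}}} - \frac{7433}{3049} = - \frac{7433}{3049} - \frac{22660}{\sqrt{4139 + 2 i \sqrt{23}}}$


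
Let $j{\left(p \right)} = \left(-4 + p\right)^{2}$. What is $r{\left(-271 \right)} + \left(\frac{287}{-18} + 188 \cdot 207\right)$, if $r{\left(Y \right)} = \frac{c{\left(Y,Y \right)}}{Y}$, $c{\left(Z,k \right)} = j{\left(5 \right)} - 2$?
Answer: $\frac{189754489}{4878} \approx 38900.0$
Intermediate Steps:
$c{\left(Z,k \right)} = -1$ ($c{\left(Z,k \right)} = \left(-4 + 5\right)^{2} - 2 = 1^{2} - 2 = 1 - 2 = -1$)
$r{\left(Y \right)} = - \frac{1}{Y}$
$r{\left(-271 \right)} + \left(\frac{287}{-18} + 188 \cdot 207\right) = - \frac{1}{-271} + \left(\frac{287}{-18} + 188 \cdot 207\right) = \left(-1\right) \left(- \frac{1}{271}\right) + \left(287 \left(- \frac{1}{18}\right) + 38916\right) = \frac{1}{271} + \left(- \frac{287}{18} + 38916\right) = \frac{1}{271} + \frac{700201}{18} = \frac{189754489}{4878}$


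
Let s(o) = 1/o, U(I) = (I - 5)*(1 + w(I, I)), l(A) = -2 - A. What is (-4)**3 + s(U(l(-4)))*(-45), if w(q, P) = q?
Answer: -59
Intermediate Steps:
U(I) = (1 + I)*(-5 + I) (U(I) = (I - 5)*(1 + I) = (-5 + I)*(1 + I) = (1 + I)*(-5 + I))
(-4)**3 + s(U(l(-4)))*(-45) = (-4)**3 - 45/(-5 + (-2 - 1*(-4))**2 - 4*(-2 - 1*(-4))) = -64 - 45/(-5 + (-2 + 4)**2 - 4*(-2 + 4)) = -64 - 45/(-5 + 2**2 - 4*2) = -64 - 45/(-5 + 4 - 8) = -64 - 45/(-9) = -64 - 1/9*(-45) = -64 + 5 = -59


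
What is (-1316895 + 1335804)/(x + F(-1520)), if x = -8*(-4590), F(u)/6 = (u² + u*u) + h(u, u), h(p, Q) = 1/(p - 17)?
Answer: 9687711/14223152078 ≈ 0.00068112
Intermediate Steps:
h(p, Q) = 1/(-17 + p)
F(u) = 6/(-17 + u) + 12*u² (F(u) = 6*((u² + u*u) + 1/(-17 + u)) = 6*((u² + u²) + 1/(-17 + u)) = 6*(2*u² + 1/(-17 + u)) = 6*(1/(-17 + u) + 2*u²) = 6/(-17 + u) + 12*u²)
x = 36720
(-1316895 + 1335804)/(x + F(-1520)) = (-1316895 + 1335804)/(36720 + 6*(1 + 2*(-1520)²*(-17 - 1520))/(-17 - 1520)) = 18909/(36720 + 6*(1 + 2*2310400*(-1537))/(-1537)) = 18909/(36720 + 6*(-1/1537)*(1 - 7102169600)) = 18909/(36720 + 6*(-1/1537)*(-7102169599)) = 18909/(36720 + 42613017594/1537) = 18909/(42669456234/1537) = 18909*(1537/42669456234) = 9687711/14223152078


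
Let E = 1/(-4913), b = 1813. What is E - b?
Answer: -8907270/4913 ≈ -1813.0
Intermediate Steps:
E = -1/4913 ≈ -0.00020354
E - b = -1/4913 - 1*1813 = -1/4913 - 1813 = -8907270/4913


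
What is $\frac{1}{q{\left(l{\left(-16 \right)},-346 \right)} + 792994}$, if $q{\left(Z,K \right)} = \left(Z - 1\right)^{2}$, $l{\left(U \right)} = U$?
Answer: $\frac{1}{793283} \approx 1.2606 \cdot 10^{-6}$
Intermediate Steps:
$q{\left(Z,K \right)} = \left(-1 + Z\right)^{2}$
$\frac{1}{q{\left(l{\left(-16 \right)},-346 \right)} + 792994} = \frac{1}{\left(-1 - 16\right)^{2} + 792994} = \frac{1}{\left(-17\right)^{2} + 792994} = \frac{1}{289 + 792994} = \frac{1}{793283}$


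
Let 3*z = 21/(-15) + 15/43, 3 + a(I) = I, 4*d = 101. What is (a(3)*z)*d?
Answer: 0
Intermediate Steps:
d = 101/4 (d = (¼)*101 = 101/4 ≈ 25.250)
a(I) = -3 + I
z = -226/645 (z = (21/(-15) + 15/43)/3 = (21*(-1/15) + 15*(1/43))/3 = (-7/5 + 15/43)/3 = (⅓)*(-226/215) = -226/645 ≈ -0.35039)
(a(3)*z)*d = ((-3 + 3)*(-226/645))*(101/4) = (0*(-226/645))*(101/4) = 0*(101/4) = 0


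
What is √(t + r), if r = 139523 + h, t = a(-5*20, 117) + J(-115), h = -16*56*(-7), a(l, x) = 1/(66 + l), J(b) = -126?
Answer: 9*√2078930/34 ≈ 381.67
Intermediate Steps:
h = 6272 (h = -896*(-7) = 6272)
t = -4285/34 (t = 1/(66 - 5*20) - 126 = 1/(66 - 100) - 126 = 1/(-34) - 126 = -1/34 - 126 = -4285/34 ≈ -126.03)
r = 145795 (r = 139523 + 6272 = 145795)
√(t + r) = √(-4285/34 + 145795) = √(4952745/34) = 9*√2078930/34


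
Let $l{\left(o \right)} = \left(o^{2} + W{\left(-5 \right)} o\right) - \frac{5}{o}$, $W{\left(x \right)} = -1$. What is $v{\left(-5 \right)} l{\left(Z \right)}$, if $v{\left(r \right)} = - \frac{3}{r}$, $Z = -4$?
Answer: $\frac{51}{4} \approx 12.75$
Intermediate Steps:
$l{\left(o \right)} = o^{2} - o - \frac{5}{o}$ ($l{\left(o \right)} = \left(o^{2} - o\right) - \frac{5}{o} = o^{2} - o - \frac{5}{o}$)
$v{\left(-5 \right)} l{\left(Z \right)} = - \frac{3}{-5} \left(\left(-4\right)^{2} - -4 - \frac{5}{-4}\right) = \left(-3\right) \left(- \frac{1}{5}\right) \left(16 + 4 - - \frac{5}{4}\right) = \frac{3 \left(16 + 4 + \frac{5}{4}\right)}{5} = \frac{3}{5} \cdot \frac{85}{4} = \frac{51}{4}$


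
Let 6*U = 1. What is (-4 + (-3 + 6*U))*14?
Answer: -84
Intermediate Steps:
U = ⅙ (U = (⅙)*1 = ⅙ ≈ 0.16667)
(-4 + (-3 + 6*U))*14 = (-4 + (-3 + 6*(⅙)))*14 = (-4 + (-3 + 1))*14 = (-4 - 2)*14 = -6*14 = -84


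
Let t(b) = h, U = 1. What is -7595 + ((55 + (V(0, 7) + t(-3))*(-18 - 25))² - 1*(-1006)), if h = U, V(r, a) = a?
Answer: 76932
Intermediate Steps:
h = 1
t(b) = 1
-7595 + ((55 + (V(0, 7) + t(-3))*(-18 - 25))² - 1*(-1006)) = -7595 + ((55 + (7 + 1)*(-18 - 25))² - 1*(-1006)) = -7595 + ((55 + 8*(-43))² + 1006) = -7595 + ((55 - 344)² + 1006) = -7595 + ((-289)² + 1006) = -7595 + (83521 + 1006) = -7595 + 84527 = 76932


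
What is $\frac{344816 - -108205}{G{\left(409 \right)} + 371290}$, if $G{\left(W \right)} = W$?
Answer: $\frac{453021}{371699} \approx 1.2188$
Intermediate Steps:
$\frac{344816 - -108205}{G{\left(409 \right)} + 371290} = \frac{344816 - -108205}{409 + 371290} = \frac{344816 + 108205}{371699} = 453021 \cdot \frac{1}{371699} = \frac{453021}{371699}$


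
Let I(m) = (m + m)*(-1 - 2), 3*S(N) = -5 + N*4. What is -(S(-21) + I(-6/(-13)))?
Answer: 1265/39 ≈ 32.436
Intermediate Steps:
S(N) = -5/3 + 4*N/3 (S(N) = (-5 + N*4)/3 = (-5 + 4*N)/3 = -5/3 + 4*N/3)
I(m) = -6*m (I(m) = (2*m)*(-3) = -6*m)
-(S(-21) + I(-6/(-13))) = -((-5/3 + (4/3)*(-21)) - (-36)/(-13)) = -((-5/3 - 28) - (-36)*(-1)/13) = -(-89/3 - 6*6/13) = -(-89/3 - 36/13) = -1*(-1265/39) = 1265/39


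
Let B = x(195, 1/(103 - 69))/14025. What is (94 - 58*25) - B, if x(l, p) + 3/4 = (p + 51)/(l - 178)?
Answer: -21984695003/16212900 ≈ -1356.0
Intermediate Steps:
x(l, p) = -¾ + (51 + p)/(-178 + l) (x(l, p) = -¾ + (p + 51)/(l - 178) = -¾ + (51 + p)/(-178 + l))
B = 2603/16212900 (B = ((738 - 3*195 + 4/(103 - 69))/(4*(-178 + 195)))/14025 = ((¼)*(738 - 585 + 4/34)/17)*(1/14025) = ((¼)*(1/17)*(738 - 585 + 4*(1/34)))*(1/14025) = ((¼)*(1/17)*(738 - 585 + 2/17))*(1/14025) = ((¼)*(1/17)*(2603/17))*(1/14025) = (2603/1156)*(1/14025) = 2603/16212900 ≈ 0.00016055)
(94 - 58*25) - B = (94 - 58*25) - 1*2603/16212900 = (94 - 1450) - 2603/16212900 = -1356 - 2603/16212900 = -21984695003/16212900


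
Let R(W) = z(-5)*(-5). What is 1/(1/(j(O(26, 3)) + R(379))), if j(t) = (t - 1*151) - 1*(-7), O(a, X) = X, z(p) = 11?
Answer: -196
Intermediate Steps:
R(W) = -55 (R(W) = 11*(-5) = -55)
j(t) = -144 + t (j(t) = (t - 151) + 7 = (-151 + t) + 7 = -144 + t)
1/(1/(j(O(26, 3)) + R(379))) = 1/(1/((-144 + 3) - 55)) = 1/(1/(-141 - 55)) = 1/(1/(-196)) = 1/(-1/196) = -196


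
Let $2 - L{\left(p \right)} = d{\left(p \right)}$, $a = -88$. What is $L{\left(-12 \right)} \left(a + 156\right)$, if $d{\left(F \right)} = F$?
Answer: $952$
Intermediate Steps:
$L{\left(p \right)} = 2 - p$
$L{\left(-12 \right)} \left(a + 156\right) = \left(2 - -12\right) \left(-88 + 156\right) = \left(2 + 12\right) 68 = 14 \cdot 68 = 952$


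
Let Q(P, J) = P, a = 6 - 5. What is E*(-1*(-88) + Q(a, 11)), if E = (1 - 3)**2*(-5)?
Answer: -1780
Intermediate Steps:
a = 1
E = -20 (E = (-2)**2*(-5) = 4*(-5) = -20)
E*(-1*(-88) + Q(a, 11)) = -20*(-1*(-88) + 1) = -20*(88 + 1) = -20*89 = -1780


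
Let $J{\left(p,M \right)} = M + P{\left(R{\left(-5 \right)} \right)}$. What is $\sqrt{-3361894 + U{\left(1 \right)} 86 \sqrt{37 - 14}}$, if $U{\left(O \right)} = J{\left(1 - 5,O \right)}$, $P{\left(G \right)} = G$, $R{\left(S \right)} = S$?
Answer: $\sqrt{-3361894 - 344 \sqrt{23}} \approx 1834.0 i$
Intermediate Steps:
$J{\left(p,M \right)} = -5 + M$ ($J{\left(p,M \right)} = M - 5 = -5 + M$)
$U{\left(O \right)} = -5 + O$
$\sqrt{-3361894 + U{\left(1 \right)} 86 \sqrt{37 - 14}} = \sqrt{-3361894 + \left(-5 + 1\right) 86 \sqrt{37 - 14}} = \sqrt{-3361894 + \left(-4\right) 86 \sqrt{23}} = \sqrt{-3361894 - 344 \sqrt{23}}$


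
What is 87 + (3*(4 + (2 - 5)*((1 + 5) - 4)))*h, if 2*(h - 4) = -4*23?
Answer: 339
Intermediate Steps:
h = -42 (h = 4 + (-4*23)/2 = 4 + (½)*(-92) = 4 - 46 = -42)
87 + (3*(4 + (2 - 5)*((1 + 5) - 4)))*h = 87 + (3*(4 + (2 - 5)*((1 + 5) - 4)))*(-42) = 87 + (3*(4 - 3*(6 - 4)))*(-42) = 87 + (3*(4 - 3*2))*(-42) = 87 + (3*(4 - 6))*(-42) = 87 + (3*(-2))*(-42) = 87 - 6*(-42) = 87 + 252 = 339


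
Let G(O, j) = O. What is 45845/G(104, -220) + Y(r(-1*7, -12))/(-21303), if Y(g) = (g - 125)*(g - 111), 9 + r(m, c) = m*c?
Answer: 108494315/246168 ≈ 440.73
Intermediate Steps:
r(m, c) = -9 + c*m (r(m, c) = -9 + m*c = -9 + c*m)
Y(g) = (-125 + g)*(-111 + g)
45845/G(104, -220) + Y(r(-1*7, -12))/(-21303) = 45845/104 + (13875 + (-9 - (-12)*7)**2 - 236*(-9 - (-12)*7))/(-21303) = 45845*(1/104) + (13875 + (-9 - 12*(-7))**2 - 236*(-9 - 12*(-7)))*(-1/21303) = 45845/104 + (13875 + (-9 + 84)**2 - 236*(-9 + 84))*(-1/21303) = 45845/104 + (13875 + 75**2 - 236*75)*(-1/21303) = 45845/104 + (13875 + 5625 - 17700)*(-1/21303) = 45845/104 + 1800*(-1/21303) = 45845/104 - 200/2367 = 108494315/246168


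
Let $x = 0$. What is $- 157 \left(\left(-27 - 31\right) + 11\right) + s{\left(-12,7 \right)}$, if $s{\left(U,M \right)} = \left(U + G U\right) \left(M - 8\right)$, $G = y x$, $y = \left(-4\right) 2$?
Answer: $7391$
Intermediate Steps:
$y = -8$
$G = 0$ ($G = \left(-8\right) 0 = 0$)
$s{\left(U,M \right)} = U \left(-8 + M\right)$ ($s{\left(U,M \right)} = \left(U + 0 U\right) \left(M - 8\right) = \left(U + 0\right) \left(-8 + M\right) = U \left(-8 + M\right)$)
$- 157 \left(\left(-27 - 31\right) + 11\right) + s{\left(-12,7 \right)} = - 157 \left(\left(-27 - 31\right) + 11\right) - 12 \left(-8 + 7\right) = - 157 \left(-58 + 11\right) - -12 = \left(-157\right) \left(-47\right) + 12 = 7379 + 12 = 7391$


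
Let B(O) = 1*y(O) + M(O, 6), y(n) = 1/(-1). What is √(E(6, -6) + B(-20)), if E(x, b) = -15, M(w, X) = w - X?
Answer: I*√42 ≈ 6.4807*I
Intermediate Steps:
y(n) = -1
B(O) = -7 + O (B(O) = 1*(-1) + (O - 1*6) = -1 + (O - 6) = -1 + (-6 + O) = -7 + O)
√(E(6, -6) + B(-20)) = √(-15 + (-7 - 20)) = √(-15 - 27) = √(-42) = I*√42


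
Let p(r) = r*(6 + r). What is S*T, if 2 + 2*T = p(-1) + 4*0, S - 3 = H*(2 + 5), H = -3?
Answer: 63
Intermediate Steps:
S = -18 (S = 3 - 3*(2 + 5) = 3 - 3*7 = 3 - 21 = -18)
T = -7/2 (T = -1 + (-(6 - 1) + 4*0)/2 = -1 + (-1*5 + 0)/2 = -1 + (-5 + 0)/2 = -1 + (½)*(-5) = -1 - 5/2 = -7/2 ≈ -3.5000)
S*T = -18*(-7/2) = 63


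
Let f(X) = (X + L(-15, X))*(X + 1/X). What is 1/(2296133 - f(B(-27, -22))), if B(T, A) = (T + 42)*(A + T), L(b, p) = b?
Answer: 49/85499217 ≈ 5.7310e-7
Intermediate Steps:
B(T, A) = (42 + T)*(A + T)
f(X) = (-15 + X)*(X + 1/X) (f(X) = (X - 15)*(X + 1/X) = (-15 + X)*(X + 1/X))
1/(2296133 - f(B(-27, -22))) = 1/(2296133 - (1 + ((-27)**2 + 42*(-22) + 42*(-27) - 22*(-27))**2 - 15*((-27)**2 + 42*(-22) + 42*(-27) - 22*(-27)) - 15/((-27)**2 + 42*(-22) + 42*(-27) - 22*(-27)))) = 1/(2296133 - (1 + (729 - 924 - 1134 + 594)**2 - 15*(729 - 924 - 1134 + 594) - 15/(729 - 924 - 1134 + 594))) = 1/(2296133 - (1 + (-735)**2 - 15*(-735) - 15/(-735))) = 1/(2296133 - (1 + 540225 + 11025 - 15*(-1/735))) = 1/(2296133 - (1 + 540225 + 11025 + 1/49)) = 1/(2296133 - 1*27011300/49) = 1/(2296133 - 27011300/49) = 1/(85499217/49) = 49/85499217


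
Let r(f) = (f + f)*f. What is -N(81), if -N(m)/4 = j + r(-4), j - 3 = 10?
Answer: 180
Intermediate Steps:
j = 13 (j = 3 + 10 = 13)
r(f) = 2*f² (r(f) = (2*f)*f = 2*f²)
N(m) = -180 (N(m) = -4*(13 + 2*(-4)²) = -4*(13 + 2*16) = -4*(13 + 32) = -4*45 = -180)
-N(81) = -1*(-180) = 180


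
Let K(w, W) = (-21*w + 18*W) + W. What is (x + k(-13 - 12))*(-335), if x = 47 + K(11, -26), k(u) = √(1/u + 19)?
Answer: 227130 - 67*√474 ≈ 2.2567e+5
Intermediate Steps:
K(w, W) = -21*w + 19*W
k(u) = √(19 + 1/u)
x = -678 (x = 47 + (-21*11 + 19*(-26)) = 47 + (-231 - 494) = 47 - 725 = -678)
(x + k(-13 - 12))*(-335) = (-678 + √(19 + 1/(-13 - 12)))*(-335) = (-678 + √(19 + 1/(-25)))*(-335) = (-678 + √(19 - 1/25))*(-335) = (-678 + √(474/25))*(-335) = (-678 + √474/5)*(-335) = 227130 - 67*√474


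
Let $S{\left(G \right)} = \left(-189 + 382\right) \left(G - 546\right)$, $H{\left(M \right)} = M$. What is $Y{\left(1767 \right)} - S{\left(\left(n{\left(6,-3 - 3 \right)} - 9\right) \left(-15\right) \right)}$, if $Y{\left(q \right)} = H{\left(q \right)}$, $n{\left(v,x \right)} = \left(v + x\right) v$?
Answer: $81090$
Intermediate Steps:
$n{\left(v,x \right)} = v \left(v + x\right)$
$S{\left(G \right)} = -105378 + 193 G$ ($S{\left(G \right)} = 193 \left(-546 + G\right) = -105378 + 193 G$)
$Y{\left(q \right)} = q$
$Y{\left(1767 \right)} - S{\left(\left(n{\left(6,-3 - 3 \right)} - 9\right) \left(-15\right) \right)} = 1767 - \left(-105378 + 193 \left(6 \left(6 - 6\right) - 9\right) \left(-15\right)\right) = 1767 - \left(-105378 + 193 \left(6 \cdot 0 - 9\right) \left(-15\right)\right) = 1767 - \left(-105378 + 193 \left(0 - 9\right) \left(-15\right)\right) = 1767 - \left(-105378 + 193 \left(\left(-9\right) \left(-15\right)\right)\right) = 1767 - \left(-105378 + 193 \cdot 135\right) = 1767 - \left(-105378 + 26055\right) = 1767 - -79323 = 1767 + 79323 = 81090$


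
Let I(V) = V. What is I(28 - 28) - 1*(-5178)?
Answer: 5178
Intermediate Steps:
I(28 - 28) - 1*(-5178) = (28 - 28) - 1*(-5178) = 0 + 5178 = 5178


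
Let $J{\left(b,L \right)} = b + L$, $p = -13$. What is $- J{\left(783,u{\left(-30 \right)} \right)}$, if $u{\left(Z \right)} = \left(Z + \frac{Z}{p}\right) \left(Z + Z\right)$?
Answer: $- \frac{31779}{13} \approx -2444.5$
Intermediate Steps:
$u{\left(Z \right)} = \frac{24 Z^{2}}{13}$ ($u{\left(Z \right)} = \left(Z + \frac{Z}{-13}\right) \left(Z + Z\right) = \left(Z + Z \left(- \frac{1}{13}\right)\right) 2 Z = \left(Z - \frac{Z}{13}\right) 2 Z = \frac{12 Z}{13} \cdot 2 Z = \frac{24 Z^{2}}{13}$)
$J{\left(b,L \right)} = L + b$
$- J{\left(783,u{\left(-30 \right)} \right)} = - (\frac{24 \left(-30\right)^{2}}{13} + 783) = - (\frac{24}{13} \cdot 900 + 783) = - (\frac{21600}{13} + 783) = \left(-1\right) \frac{31779}{13} = - \frac{31779}{13}$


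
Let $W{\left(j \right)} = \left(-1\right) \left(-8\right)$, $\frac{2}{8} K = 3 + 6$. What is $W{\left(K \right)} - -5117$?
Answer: $5125$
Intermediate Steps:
$K = 36$ ($K = 4 \left(3 + 6\right) = 4 \cdot 9 = 36$)
$W{\left(j \right)} = 8$
$W{\left(K \right)} - -5117 = 8 - -5117 = 8 + 5117 = 5125$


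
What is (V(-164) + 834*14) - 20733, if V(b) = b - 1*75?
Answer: -9296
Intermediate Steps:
V(b) = -75 + b (V(b) = b - 75 = -75 + b)
(V(-164) + 834*14) - 20733 = ((-75 - 164) + 834*14) - 20733 = (-239 + 11676) - 20733 = 11437 - 20733 = -9296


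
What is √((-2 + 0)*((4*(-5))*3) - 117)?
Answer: √3 ≈ 1.7320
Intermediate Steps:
√((-2 + 0)*((4*(-5))*3) - 117) = √(-(-40)*3 - 117) = √(-2*(-60) - 117) = √(120 - 117) = √3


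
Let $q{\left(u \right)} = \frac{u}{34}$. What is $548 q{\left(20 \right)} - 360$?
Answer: $- \frac{640}{17} \approx -37.647$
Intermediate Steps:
$q{\left(u \right)} = \frac{u}{34}$ ($q{\left(u \right)} = u \frac{1}{34} = \frac{u}{34}$)
$548 q{\left(20 \right)} - 360 = 548 \cdot \frac{1}{34} \cdot 20 - 360 = 548 \cdot \frac{10}{17} - 360 = \frac{5480}{17} - 360 = - \frac{640}{17}$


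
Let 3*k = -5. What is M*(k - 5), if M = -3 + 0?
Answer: 20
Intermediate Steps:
k = -5/3 (k = (⅓)*(-5) = -5/3 ≈ -1.6667)
M = -3
M*(k - 5) = -3*(-5/3 - 5) = -3*(-20/3) = 20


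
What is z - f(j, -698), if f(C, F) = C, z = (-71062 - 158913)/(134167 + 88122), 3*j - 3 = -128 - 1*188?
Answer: 68886532/666867 ≈ 103.30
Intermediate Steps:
j = -313/3 (j = 1 + (-128 - 1*188)/3 = 1 + (-128 - 188)/3 = 1 + (⅓)*(-316) = 1 - 316/3 = -313/3 ≈ -104.33)
z = -229975/222289 ≈ -1.0346
z - f(j, -698) = -229975/222289 - 1*(-313/3) = -229975/222289 + 313/3 = 68886532/666867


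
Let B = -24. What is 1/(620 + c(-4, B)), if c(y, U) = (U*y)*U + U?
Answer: -1/1708 ≈ -0.00058548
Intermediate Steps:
c(y, U) = U + y*U**2 (c(y, U) = y*U**2 + U = U + y*U**2)
1/(620 + c(-4, B)) = 1/(620 - 24*(1 - 24*(-4))) = 1/(620 - 24*(1 + 96)) = 1/(620 - 24*97) = 1/(620 - 2328) = 1/(-1708) = -1/1708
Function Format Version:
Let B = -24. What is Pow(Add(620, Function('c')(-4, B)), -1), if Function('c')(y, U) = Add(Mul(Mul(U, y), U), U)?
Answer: Rational(-1, 1708) ≈ -0.00058548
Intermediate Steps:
Function('c')(y, U) = Add(U, Mul(y, Pow(U, 2))) (Function('c')(y, U) = Add(Mul(y, Pow(U, 2)), U) = Add(U, Mul(y, Pow(U, 2))))
Pow(Add(620, Function('c')(-4, B)), -1) = Pow(Add(620, Mul(-24, Add(1, Mul(-24, -4)))), -1) = Pow(Add(620, Mul(-24, Add(1, 96))), -1) = Pow(Add(620, Mul(-24, 97)), -1) = Pow(Add(620, -2328), -1) = Pow(-1708, -1) = Rational(-1, 1708)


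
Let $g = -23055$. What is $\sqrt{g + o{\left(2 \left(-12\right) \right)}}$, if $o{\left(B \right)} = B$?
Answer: $7 i \sqrt{471} \approx 151.92 i$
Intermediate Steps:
$\sqrt{g + o{\left(2 \left(-12\right) \right)}} = \sqrt{-23055 + 2 \left(-12\right)} = \sqrt{-23055 - 24} = \sqrt{-23079} = 7 i \sqrt{471}$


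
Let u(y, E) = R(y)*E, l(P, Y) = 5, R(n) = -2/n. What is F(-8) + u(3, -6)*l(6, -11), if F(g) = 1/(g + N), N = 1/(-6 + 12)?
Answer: 934/47 ≈ 19.872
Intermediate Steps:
N = ⅙ (N = 1/6 = ⅙ ≈ 0.16667)
F(g) = 1/(⅙ + g) (F(g) = 1/(g + ⅙) = 1/(⅙ + g))
u(y, E) = -2*E/y (u(y, E) = (-2/y)*E = -2*E/y)
F(-8) + u(3, -6)*l(6, -11) = 6/(1 + 6*(-8)) - 2*(-6)/3*5 = 6/(1 - 48) - 2*(-6)*⅓*5 = 6/(-47) + 4*5 = 6*(-1/47) + 20 = -6/47 + 20 = 934/47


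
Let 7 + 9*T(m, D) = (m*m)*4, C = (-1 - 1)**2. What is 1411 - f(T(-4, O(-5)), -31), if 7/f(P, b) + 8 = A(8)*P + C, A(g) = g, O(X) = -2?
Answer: 28217/20 ≈ 1410.8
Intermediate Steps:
C = 4 (C = (-2)**2 = 4)
T(m, D) = -7/9 + 4*m**2/9 (T(m, D) = -7/9 + ((m*m)*4)/9 = -7/9 + (m**2*4)/9 = -7/9 + (4*m**2)/9 = -7/9 + 4*m**2/9)
f(P, b) = 7/(-4 + 8*P) (f(P, b) = 7/(-8 + (8*P + 4)) = 7/(-8 + (4 + 8*P)) = 7/(-4 + 8*P))
1411 - f(T(-4, O(-5)), -31) = 1411 - 7/(4*(-1 + 2*(-7/9 + (4/9)*(-4)**2))) = 1411 - 7/(4*(-1 + 2*(-7/9 + (4/9)*16))) = 1411 - 7/(4*(-1 + 2*(-7/9 + 64/9))) = 1411 - 7/(4*(-1 + 2*(19/3))) = 1411 - 7/(4*(-1 + 38/3)) = 1411 - 7/(4*35/3) = 1411 - 7*3/(4*35) = 1411 - 1*3/20 = 1411 - 3/20 = 28217/20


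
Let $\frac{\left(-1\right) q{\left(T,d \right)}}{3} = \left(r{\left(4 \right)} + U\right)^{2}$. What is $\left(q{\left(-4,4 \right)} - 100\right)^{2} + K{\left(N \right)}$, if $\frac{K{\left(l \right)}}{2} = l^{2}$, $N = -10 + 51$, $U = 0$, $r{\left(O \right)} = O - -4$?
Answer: $88626$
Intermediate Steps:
$r{\left(O \right)} = 4 + O$ ($r{\left(O \right)} = O + 4 = 4 + O$)
$q{\left(T,d \right)} = -192$ ($q{\left(T,d \right)} = - 3 \left(\left(4 + 4\right) + 0\right)^{2} = - 3 \left(8 + 0\right)^{2} = - 3 \cdot 8^{2} = \left(-3\right) 64 = -192$)
$N = 41$
$K{\left(l \right)} = 2 l^{2}$
$\left(q{\left(-4,4 \right)} - 100\right)^{2} + K{\left(N \right)} = \left(-192 - 100\right)^{2} + 2 \cdot 41^{2} = \left(-292\right)^{2} + 2 \cdot 1681 = 85264 + 3362 = 88626$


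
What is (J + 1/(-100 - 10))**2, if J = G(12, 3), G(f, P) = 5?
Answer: 301401/12100 ≈ 24.909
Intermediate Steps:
J = 5
(J + 1/(-100 - 10))**2 = (5 + 1/(-100 - 10))**2 = (5 + 1/(-110))**2 = (5 - 1/110)**2 = (549/110)**2 = 301401/12100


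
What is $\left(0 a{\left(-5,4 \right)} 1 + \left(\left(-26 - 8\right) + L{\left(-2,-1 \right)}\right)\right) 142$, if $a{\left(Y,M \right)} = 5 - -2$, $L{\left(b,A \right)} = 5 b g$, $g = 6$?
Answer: $-13348$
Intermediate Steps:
$L{\left(b,A \right)} = 30 b$ ($L{\left(b,A \right)} = 5 b 6 = 30 b$)
$a{\left(Y,M \right)} = 7$ ($a{\left(Y,M \right)} = 5 + 2 = 7$)
$\left(0 a{\left(-5,4 \right)} 1 + \left(\left(-26 - 8\right) + L{\left(-2,-1 \right)}\right)\right) 142 = \left(0 \cdot 7 \cdot 1 + \left(\left(-26 - 8\right) + 30 \left(-2\right)\right)\right) 142 = \left(0 \cdot 1 - 94\right) 142 = \left(0 - 94\right) 142 = \left(-94\right) 142 = -13348$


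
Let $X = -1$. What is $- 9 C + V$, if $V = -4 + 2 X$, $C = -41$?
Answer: $363$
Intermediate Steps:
$V = -6$ ($V = -4 + 2 \left(-1\right) = -4 - 2 = -6$)
$- 9 C + V = \left(-9\right) \left(-41\right) - 6 = 369 - 6 = 363$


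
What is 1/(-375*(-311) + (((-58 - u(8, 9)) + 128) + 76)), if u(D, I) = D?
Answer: 1/116763 ≈ 8.5644e-6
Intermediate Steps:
1/(-375*(-311) + (((-58 - u(8, 9)) + 128) + 76)) = 1/(-375*(-311) + (((-58 - 1*8) + 128) + 76)) = 1/(116625 + (((-58 - 8) + 128) + 76)) = 1/(116625 + ((-66 + 128) + 76)) = 1/(116625 + (62 + 76)) = 1/(116625 + 138) = 1/116763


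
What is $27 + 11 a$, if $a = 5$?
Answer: $82$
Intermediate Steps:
$27 + 11 a = 27 + 11 \cdot 5 = 27 + 55 = 82$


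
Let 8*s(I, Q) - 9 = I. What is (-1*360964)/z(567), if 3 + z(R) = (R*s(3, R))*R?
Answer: -721928/964461 ≈ -0.74853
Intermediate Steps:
s(I, Q) = 9/8 + I/8
z(R) = -3 + 3*R²/2 (z(R) = -3 + (R*(9/8 + (⅛)*3))*R = -3 + (R*(9/8 + 3/8))*R = -3 + (R*(3/2))*R = -3 + (3*R/2)*R = -3 + 3*R²/2)
(-1*360964)/z(567) = (-1*360964)/(-3 + (3/2)*567²) = -360964/(-3 + (3/2)*321489) = -360964/(-3 + 964467/2) = -360964/964461/2 = -360964*2/964461 = -721928/964461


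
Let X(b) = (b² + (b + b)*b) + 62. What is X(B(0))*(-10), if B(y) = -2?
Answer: -740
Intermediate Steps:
X(b) = 62 + 3*b² (X(b) = (b² + (2*b)*b) + 62 = (b² + 2*b²) + 62 = 3*b² + 62 = 62 + 3*b²)
X(B(0))*(-10) = (62 + 3*(-2)²)*(-10) = (62 + 3*4)*(-10) = (62 + 12)*(-10) = 74*(-10) = -740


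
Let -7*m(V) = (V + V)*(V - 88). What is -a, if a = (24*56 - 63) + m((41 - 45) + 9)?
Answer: -9797/7 ≈ -1399.6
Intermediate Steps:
m(V) = -2*V*(-88 + V)/7 (m(V) = -(V + V)*(V - 88)/7 = -2*V*(-88 + V)/7)
a = 9797/7 (a = (24*56 - 63) + 2*((41 - 45) + 9)*(88 - ((41 - 45) + 9))/7 = (1344 - 63) + 2*(-4 + 9)*(88 - (-4 + 9))/7 = 1281 + (2/7)*5*(88 - 1*5) = 1281 + (2/7)*5*(88 - 5) = 1281 + (2/7)*5*83 = 1281 + 830/7 = 9797/7 ≈ 1399.6)
-a = -1*9797/7 = -9797/7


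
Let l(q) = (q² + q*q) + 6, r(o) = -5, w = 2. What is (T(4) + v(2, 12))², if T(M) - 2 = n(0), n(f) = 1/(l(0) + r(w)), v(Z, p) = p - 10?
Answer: 25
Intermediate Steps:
v(Z, p) = -10 + p
l(q) = 6 + 2*q² (l(q) = (q² + q²) + 6 = 2*q² + 6 = 6 + 2*q²)
n(f) = 1 (n(f) = 1/((6 + 2*0²) - 5) = 1/((6 + 2*0) - 5) = 1/((6 + 0) - 5) = 1/(6 - 5) = 1/1 = 1)
T(M) = 3 (T(M) = 2 + 1 = 3)
(T(4) + v(2, 12))² = (3 + (-10 + 12))² = (3 + 2)² = 5² = 25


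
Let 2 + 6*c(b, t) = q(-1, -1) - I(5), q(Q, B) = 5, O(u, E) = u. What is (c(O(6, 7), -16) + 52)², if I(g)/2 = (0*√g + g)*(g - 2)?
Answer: 9025/4 ≈ 2256.3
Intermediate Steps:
I(g) = 2*g*(-2 + g) (I(g) = 2*((0*√g + g)*(g - 2)) = 2*((0 + g)*(-2 + g)) = 2*(g*(-2 + g)) = 2*g*(-2 + g))
c(b, t) = -9/2 (c(b, t) = -⅓ + (5 - 2*5*(-2 + 5))/6 = -⅓ + (5 - 2*5*3)/6 = -⅓ + (5 - 1*30)/6 = -⅓ + (5 - 30)/6 = -⅓ + (⅙)*(-25) = -⅓ - 25/6 = -9/2)
(c(O(6, 7), -16) + 52)² = (-9/2 + 52)² = (95/2)² = 9025/4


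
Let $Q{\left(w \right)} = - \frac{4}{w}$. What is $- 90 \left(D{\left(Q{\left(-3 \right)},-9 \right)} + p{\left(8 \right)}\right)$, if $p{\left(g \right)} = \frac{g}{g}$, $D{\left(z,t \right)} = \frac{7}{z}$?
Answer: $- \frac{1125}{2} \approx -562.5$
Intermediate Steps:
$p{\left(g \right)} = 1$
$- 90 \left(D{\left(Q{\left(-3 \right)},-9 \right)} + p{\left(8 \right)}\right) = - 90 \left(\frac{7}{\left(-4\right) \frac{1}{-3}} + 1\right) = - 90 \left(\frac{7}{\left(-4\right) \left(- \frac{1}{3}\right)} + 1\right) = - 90 \left(\frac{7}{\frac{4}{3}} + 1\right) = - 90 \left(7 \cdot \frac{3}{4} + 1\right) = - 90 \left(\frac{21}{4} + 1\right) = \left(-90\right) \frac{25}{4} = - \frac{1125}{2}$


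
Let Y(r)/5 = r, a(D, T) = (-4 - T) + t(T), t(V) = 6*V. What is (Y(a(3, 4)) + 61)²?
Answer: 19881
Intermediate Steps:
a(D, T) = -4 + 5*T (a(D, T) = (-4 - T) + 6*T = -4 + 5*T)
Y(r) = 5*r
(Y(a(3, 4)) + 61)² = (5*(-4 + 5*4) + 61)² = (5*(-4 + 20) + 61)² = (5*16 + 61)² = (80 + 61)² = 141² = 19881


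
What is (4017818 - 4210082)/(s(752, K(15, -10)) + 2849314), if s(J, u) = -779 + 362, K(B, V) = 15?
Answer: -192264/2848897 ≈ -0.067487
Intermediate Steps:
s(J, u) = -417
(4017818 - 4210082)/(s(752, K(15, -10)) + 2849314) = (4017818 - 4210082)/(-417 + 2849314) = -192264/2848897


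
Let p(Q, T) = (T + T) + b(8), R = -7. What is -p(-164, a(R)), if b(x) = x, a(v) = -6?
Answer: 4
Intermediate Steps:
p(Q, T) = 8 + 2*T (p(Q, T) = (T + T) + 8 = 2*T + 8 = 8 + 2*T)
-p(-164, a(R)) = -(8 + 2*(-6)) = -(8 - 12) = -1*(-4) = 4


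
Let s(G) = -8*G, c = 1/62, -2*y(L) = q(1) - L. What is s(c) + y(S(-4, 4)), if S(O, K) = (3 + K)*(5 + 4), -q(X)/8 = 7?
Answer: 3681/62 ≈ 59.371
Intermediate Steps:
q(X) = -56 (q(X) = -8*7 = -56)
S(O, K) = 27 + 9*K (S(O, K) = (3 + K)*9 = 27 + 9*K)
y(L) = 28 + L/2 (y(L) = -(-56 - L)/2 = 28 + L/2)
c = 1/62 ≈ 0.016129
s(c) + y(S(-4, 4)) = -8*1/62 + (28 + (27 + 9*4)/2) = -4/31 + (28 + (27 + 36)/2) = -4/31 + (28 + (1/2)*63) = -4/31 + (28 + 63/2) = -4/31 + 119/2 = 3681/62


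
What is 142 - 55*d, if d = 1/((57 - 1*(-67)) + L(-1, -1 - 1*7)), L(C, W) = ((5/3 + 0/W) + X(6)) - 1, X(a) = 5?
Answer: 55073/389 ≈ 141.58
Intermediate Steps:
L(C, W) = 17/3 (L(C, W) = ((5/3 + 0/W) + 5) - 1 = ((5*(⅓) + 0) + 5) - 1 = ((5/3 + 0) + 5) - 1 = (5/3 + 5) - 1 = 20/3 - 1 = 17/3)
d = 3/389 (d = 1/((57 - 1*(-67)) + 17/3) = 1/((57 + 67) + 17/3) = 1/(124 + 17/3) = 1/(389/3) = 3/389 ≈ 0.0077121)
142 - 55*d = 142 - 55*3/389 = 142 - 165/389 = 55073/389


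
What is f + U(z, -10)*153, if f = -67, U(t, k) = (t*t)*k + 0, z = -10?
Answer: -153067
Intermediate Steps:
U(t, k) = k*t² (U(t, k) = t²*k + 0 = k*t² + 0 = k*t²)
f + U(z, -10)*153 = -67 - 10*(-10)²*153 = -67 - 10*100*153 = -67 - 1000*153 = -67 - 153000 = -153067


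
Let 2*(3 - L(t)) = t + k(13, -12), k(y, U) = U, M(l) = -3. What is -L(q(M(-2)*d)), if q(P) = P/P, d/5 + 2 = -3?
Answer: -17/2 ≈ -8.5000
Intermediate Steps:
d = -25 (d = -10 + 5*(-3) = -10 - 15 = -25)
q(P) = 1
L(t) = 9 - t/2 (L(t) = 3 - (t - 12)/2 = 3 - (-12 + t)/2 = 3 + (6 - t/2) = 9 - t/2)
-L(q(M(-2)*d)) = -(9 - ½*1) = -(9 - ½) = -1*17/2 = -17/2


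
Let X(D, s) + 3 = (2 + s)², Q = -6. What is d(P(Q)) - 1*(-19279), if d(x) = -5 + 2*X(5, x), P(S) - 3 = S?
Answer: 19270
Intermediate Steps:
X(D, s) = -3 + (2 + s)²
P(S) = 3 + S
d(x) = -11 + 2*(2 + x)² (d(x) = -5 + 2*(-3 + (2 + x)²) = -5 + (-6 + 2*(2 + x)²) = -11 + 2*(2 + x)²)
d(P(Q)) - 1*(-19279) = (-11 + 2*(2 + (3 - 6))²) - 1*(-19279) = (-11 + 2*(2 - 3)²) + 19279 = (-11 + 2*(-1)²) + 19279 = (-11 + 2*1) + 19279 = (-11 + 2) + 19279 = -9 + 19279 = 19270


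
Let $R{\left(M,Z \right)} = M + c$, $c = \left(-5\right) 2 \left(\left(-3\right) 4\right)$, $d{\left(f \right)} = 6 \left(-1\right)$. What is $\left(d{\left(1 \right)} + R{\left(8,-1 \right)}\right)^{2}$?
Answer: $14884$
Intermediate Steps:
$d{\left(f \right)} = -6$
$c = 120$ ($c = \left(-10\right) \left(-12\right) = 120$)
$R{\left(M,Z \right)} = 120 + M$ ($R{\left(M,Z \right)} = M + 120 = 120 + M$)
$\left(d{\left(1 \right)} + R{\left(8,-1 \right)}\right)^{2} = \left(-6 + \left(120 + 8\right)\right)^{2} = \left(-6 + 128\right)^{2} = 122^{2} = 14884$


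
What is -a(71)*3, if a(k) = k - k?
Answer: 0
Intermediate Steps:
a(k) = 0
-a(71)*3 = -1*0*3 = 0*3 = 0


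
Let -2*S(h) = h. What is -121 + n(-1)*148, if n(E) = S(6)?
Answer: -565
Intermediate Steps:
S(h) = -h/2
n(E) = -3 (n(E) = -½*6 = -3)
-121 + n(-1)*148 = -121 - 3*148 = -121 - 444 = -565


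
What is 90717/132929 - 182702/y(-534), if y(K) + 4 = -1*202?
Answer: 12152540930/13691687 ≈ 887.58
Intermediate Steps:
y(K) = -206 (y(K) = -4 - 1*202 = -4 - 202 = -206)
90717/132929 - 182702/y(-534) = 90717/132929 - 182702/(-206) = 90717*(1/132929) - 182702*(-1/206) = 90717/132929 + 91351/103 = 12152540930/13691687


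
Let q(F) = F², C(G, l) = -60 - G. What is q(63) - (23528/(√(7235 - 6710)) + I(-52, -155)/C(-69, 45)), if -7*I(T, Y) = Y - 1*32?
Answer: 249860/63 - 23528*√21/105 ≈ 2939.2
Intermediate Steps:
I(T, Y) = 32/7 - Y/7 (I(T, Y) = -(Y - 1*32)/7 = -(Y - 32)/7 = -(-32 + Y)/7 = 32/7 - Y/7)
q(63) - (23528/(√(7235 - 6710)) + I(-52, -155)/C(-69, 45)) = 63² - (23528/(√(7235 - 6710)) + (32/7 - ⅐*(-155))/(-60 - 1*(-69))) = 3969 - (23528/(√525) + (32/7 + 155/7)/(-60 + 69)) = 3969 - (23528/((5*√21)) + (187/7)/9) = 3969 - (23528*(√21/105) + (187/7)*(⅑)) = 3969 - (23528*√21/105 + 187/63) = 3969 - (187/63 + 23528*√21/105) = 3969 + (-187/63 - 23528*√21/105) = 249860/63 - 23528*√21/105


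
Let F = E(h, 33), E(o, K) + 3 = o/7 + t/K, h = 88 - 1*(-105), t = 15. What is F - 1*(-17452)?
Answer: 1345731/77 ≈ 17477.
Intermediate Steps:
h = 193 (h = 88 + 105 = 193)
E(o, K) = -3 + 15/K + o/7 (E(o, K) = -3 + (o/7 + 15/K) = -3 + (15/K + o/7) = -3 + 15/K + o/7)
F = 1927/77 (F = -3 + 15/33 + (⅐)*193 = -3 + 15*(1/33) + 193/7 = -3 + 5/11 + 193/7 = 1927/77 ≈ 25.026)
F - 1*(-17452) = 1927/77 - 1*(-17452) = 1927/77 + 17452 = 1345731/77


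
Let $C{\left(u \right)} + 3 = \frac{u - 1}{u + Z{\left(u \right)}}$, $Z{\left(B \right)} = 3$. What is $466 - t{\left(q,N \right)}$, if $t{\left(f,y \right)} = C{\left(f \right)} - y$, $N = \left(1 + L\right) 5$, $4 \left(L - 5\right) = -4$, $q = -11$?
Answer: $\frac{985}{2} \approx 492.5$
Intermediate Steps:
$L = 4$ ($L = 5 + \frac{1}{4} \left(-4\right) = 5 - 1 = 4$)
$C{\left(u \right)} = -3 + \frac{-1 + u}{3 + u}$ ($C{\left(u \right)} = -3 + \frac{u - 1}{u + 3} = -3 + \frac{-1 + u}{3 + u}$)
$N = 25$ ($N = \left(1 + 4\right) 5 = 5 \cdot 5 = 25$)
$t{\left(f,y \right)} = - y + \frac{2 \left(-5 - f\right)}{3 + f}$ ($t{\left(f,y \right)} = \frac{2 \left(-5 - f\right)}{3 + f} - y = - y + \frac{2 \left(-5 - f\right)}{3 + f}$)
$466 - t{\left(q,N \right)} = 466 - \frac{-10 - -22 - 25 \left(3 - 11\right)}{3 - 11} = 466 - \frac{-10 + 22 - 25 \left(-8\right)}{-8} = 466 - - \frac{-10 + 22 + 200}{8} = 466 - \left(- \frac{1}{8}\right) 212 = 466 - - \frac{53}{2} = 466 + \frac{53}{2} = \frac{985}{2}$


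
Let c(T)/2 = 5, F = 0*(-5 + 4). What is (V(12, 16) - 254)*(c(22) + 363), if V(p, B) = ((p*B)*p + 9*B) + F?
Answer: 818362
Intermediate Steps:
F = 0 (F = 0*(-1) = 0)
c(T) = 10 (c(T) = 2*5 = 10)
V(p, B) = 9*B + B*p² (V(p, B) = ((p*B)*p + 9*B) + 0 = ((B*p)*p + 9*B) + 0 = (B*p² + 9*B) + 0 = (9*B + B*p²) + 0 = 9*B + B*p²)
(V(12, 16) - 254)*(c(22) + 363) = (16*(9 + 12²) - 254)*(10 + 363) = (16*(9 + 144) - 254)*373 = (16*153 - 254)*373 = (2448 - 254)*373 = 2194*373 = 818362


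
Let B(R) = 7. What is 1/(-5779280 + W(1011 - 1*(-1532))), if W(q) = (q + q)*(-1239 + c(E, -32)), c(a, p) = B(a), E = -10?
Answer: -1/12045232 ≈ -8.3020e-8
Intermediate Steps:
c(a, p) = 7
W(q) = -2464*q (W(q) = (q + q)*(-1239 + 7) = (2*q)*(-1232) = -2464*q)
1/(-5779280 + W(1011 - 1*(-1532))) = 1/(-5779280 - 2464*(1011 - 1*(-1532))) = 1/(-5779280 - 2464*(1011 + 1532)) = 1/(-5779280 - 2464*2543) = 1/(-5779280 - 6265952) = 1/(-12045232) = -1/12045232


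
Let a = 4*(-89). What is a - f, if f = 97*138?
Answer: -13742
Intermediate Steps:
a = -356
f = 13386
a - f = -356 - 1*13386 = -356 - 13386 = -13742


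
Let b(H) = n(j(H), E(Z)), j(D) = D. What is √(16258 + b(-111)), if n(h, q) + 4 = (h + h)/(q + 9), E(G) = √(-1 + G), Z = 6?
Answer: √(146064 + 16254*√5)/√(9 + √5) ≈ 127.41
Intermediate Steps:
n(h, q) = -4 + 2*h/(9 + q) (n(h, q) = -4 + (h + h)/(q + 9) = -4 + (2*h)/(9 + q) = -4 + 2*h/(9 + q))
b(H) = 2*(-18 + H - 2*√5)/(9 + √5) (b(H) = 2*(-18 + H - 2*√(-1 + 6))/(9 + √(-1 + 6)) = 2*(-18 + H - 2*√5)/(9 + √5))
√(16258 + b(-111)) = √(16258 + (-4 + (9/38)*(-111) - 1/38*(-111)*√5)) = √(16258 + (-4 - 999/38 + 111*√5/38)) = √(16258 + (-1151/38 + 111*√5/38)) = √(616653/38 + 111*√5/38)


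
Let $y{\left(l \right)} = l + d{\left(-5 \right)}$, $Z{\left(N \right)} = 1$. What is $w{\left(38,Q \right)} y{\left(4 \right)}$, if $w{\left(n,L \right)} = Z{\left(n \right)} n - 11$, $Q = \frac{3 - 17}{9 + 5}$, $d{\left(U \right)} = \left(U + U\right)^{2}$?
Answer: $2808$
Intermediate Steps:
$d{\left(U \right)} = 4 U^{2}$ ($d{\left(U \right)} = \left(2 U\right)^{2} = 4 U^{2}$)
$Q = -1$ ($Q = - \frac{14}{14} = \left(-14\right) \frac{1}{14} = -1$)
$w{\left(n,L \right)} = -11 + n$ ($w{\left(n,L \right)} = 1 n - 11 = n - 11 = -11 + n$)
$y{\left(l \right)} = 100 + l$ ($y{\left(l \right)} = l + 4 \left(-5\right)^{2} = l + 4 \cdot 25 = l + 100 = 100 + l$)
$w{\left(38,Q \right)} y{\left(4 \right)} = \left(-11 + 38\right) \left(100 + 4\right) = 27 \cdot 104 = 2808$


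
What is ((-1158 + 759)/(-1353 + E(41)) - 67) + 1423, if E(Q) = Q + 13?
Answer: 587281/433 ≈ 1356.3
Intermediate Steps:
E(Q) = 13 + Q
((-1158 + 759)/(-1353 + E(41)) - 67) + 1423 = ((-1158 + 759)/(-1353 + (13 + 41)) - 67) + 1423 = (-399/(-1353 + 54) - 67) + 1423 = (-399/(-1299) - 67) + 1423 = (-399*(-1/1299) - 67) + 1423 = (133/433 - 67) + 1423 = -28878/433 + 1423 = 587281/433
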